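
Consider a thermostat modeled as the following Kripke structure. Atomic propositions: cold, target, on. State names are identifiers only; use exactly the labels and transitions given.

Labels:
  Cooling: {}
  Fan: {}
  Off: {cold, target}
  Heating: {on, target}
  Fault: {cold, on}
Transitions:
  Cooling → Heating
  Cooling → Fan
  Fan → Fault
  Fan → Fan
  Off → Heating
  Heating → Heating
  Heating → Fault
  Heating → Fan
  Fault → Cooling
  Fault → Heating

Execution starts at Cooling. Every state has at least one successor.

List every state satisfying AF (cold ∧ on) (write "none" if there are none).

{Fault}

States satisfying cold ∧ on: {Fault}.
States satisfying AF (cold ∧ on): {Fault}.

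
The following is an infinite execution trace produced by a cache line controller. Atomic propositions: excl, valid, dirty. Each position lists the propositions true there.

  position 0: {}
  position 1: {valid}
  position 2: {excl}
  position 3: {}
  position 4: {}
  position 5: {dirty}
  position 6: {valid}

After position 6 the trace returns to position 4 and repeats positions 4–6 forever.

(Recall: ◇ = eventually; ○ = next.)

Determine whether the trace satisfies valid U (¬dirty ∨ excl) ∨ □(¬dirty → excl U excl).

Walking from position 0: ¬dirty ∨ excl first holds at position 0, and valid holds at every earlier position along the way, so valid U (¬dirty ∨ excl) holds.
¬dirty → excl U excl must hold at every position from 0 onward. It fails at position 0, so □(¬dirty → excl U excl) is false.
Positions where ¬dirty holds: 0, 1, 2, 3, 4, 6.
Check excl U excl at each: 0→fails, 1→fails, 2→ok, 3→fails, 4→fails, 6→fails.
At position 0: valid U (¬dirty ∨ excl) is true; □(¬dirty → excl U excl) is false; so valid U (¬dirty ∨ excl) ∨ □(¬dirty → excl U excl) is true.

Yes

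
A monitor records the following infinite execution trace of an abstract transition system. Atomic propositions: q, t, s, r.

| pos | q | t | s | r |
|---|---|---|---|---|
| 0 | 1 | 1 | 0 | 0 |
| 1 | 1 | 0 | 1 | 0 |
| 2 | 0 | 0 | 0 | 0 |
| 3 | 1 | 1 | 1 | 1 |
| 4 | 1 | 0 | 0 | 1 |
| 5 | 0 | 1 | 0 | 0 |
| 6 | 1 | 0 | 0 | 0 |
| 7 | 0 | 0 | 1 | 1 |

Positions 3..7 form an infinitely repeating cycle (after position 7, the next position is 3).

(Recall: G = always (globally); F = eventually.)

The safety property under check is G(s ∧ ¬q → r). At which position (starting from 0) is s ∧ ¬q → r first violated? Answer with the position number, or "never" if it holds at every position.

s ∧ ¬q → r holds at every position 0..7, and those are all the positions the trace ever visits, so the invariant G(s ∧ ¬q → r) is never violated.

never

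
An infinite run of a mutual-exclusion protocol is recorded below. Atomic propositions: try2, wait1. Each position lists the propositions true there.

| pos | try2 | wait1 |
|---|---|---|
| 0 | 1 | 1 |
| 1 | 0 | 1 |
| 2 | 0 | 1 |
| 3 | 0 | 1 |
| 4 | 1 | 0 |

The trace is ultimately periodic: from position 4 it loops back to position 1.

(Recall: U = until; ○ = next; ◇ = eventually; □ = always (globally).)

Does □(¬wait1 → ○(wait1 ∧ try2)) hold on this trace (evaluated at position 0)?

Does not hold

¬wait1 → ○(wait1 ∧ try2) must hold at every position from 0 onward. It fails at position 4, so □(¬wait1 → ○(wait1 ∧ try2)) is false.
Positions where ¬wait1 holds: 4.
Check ○(wait1 ∧ try2) at each: 4→fails.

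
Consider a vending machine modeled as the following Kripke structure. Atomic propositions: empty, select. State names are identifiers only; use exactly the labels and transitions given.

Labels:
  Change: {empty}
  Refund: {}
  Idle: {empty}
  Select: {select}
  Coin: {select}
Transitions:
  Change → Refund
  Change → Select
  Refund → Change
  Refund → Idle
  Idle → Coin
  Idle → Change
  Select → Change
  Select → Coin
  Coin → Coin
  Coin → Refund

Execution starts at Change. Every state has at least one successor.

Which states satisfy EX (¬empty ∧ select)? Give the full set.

States satisfying ¬empty ∧ select: {Select, Coin}.
States satisfying EX (¬empty ∧ select): {Change, Idle, Select, Coin}.

{Change, Idle, Select, Coin}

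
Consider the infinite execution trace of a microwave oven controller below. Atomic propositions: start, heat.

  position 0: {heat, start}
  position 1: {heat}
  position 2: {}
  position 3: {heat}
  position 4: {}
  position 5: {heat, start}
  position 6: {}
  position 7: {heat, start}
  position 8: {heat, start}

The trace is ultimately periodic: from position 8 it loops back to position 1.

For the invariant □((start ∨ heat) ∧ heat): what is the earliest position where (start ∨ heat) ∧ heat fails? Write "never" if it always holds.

Check (start ∨ heat) ∧ heat at each position in order: 0 ✓, 1 ✓.
At position 2 the labels are {}, so (start ∨ heat) ∧ heat is false there. This is the first violation.

2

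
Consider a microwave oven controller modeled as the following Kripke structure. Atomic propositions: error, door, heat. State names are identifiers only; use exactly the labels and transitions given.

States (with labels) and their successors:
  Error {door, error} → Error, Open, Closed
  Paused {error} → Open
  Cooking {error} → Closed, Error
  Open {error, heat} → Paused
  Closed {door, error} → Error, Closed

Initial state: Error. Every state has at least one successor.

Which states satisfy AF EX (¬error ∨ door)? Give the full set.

{Error, Cooking, Closed}

States satisfying EX (¬error ∨ door): {Error, Cooking, Closed}.
States satisfying AF EX (¬error ∨ door): {Error, Cooking, Closed}.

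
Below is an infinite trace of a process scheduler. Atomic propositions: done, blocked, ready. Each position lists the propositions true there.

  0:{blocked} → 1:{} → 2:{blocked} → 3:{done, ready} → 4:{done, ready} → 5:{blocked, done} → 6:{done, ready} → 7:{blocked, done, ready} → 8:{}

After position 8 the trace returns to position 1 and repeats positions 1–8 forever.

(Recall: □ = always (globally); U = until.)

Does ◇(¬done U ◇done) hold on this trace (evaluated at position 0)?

Satisfied

¬done U ◇done holds at position 0, which is reachable from 0, so ◇(¬done U ◇done) holds.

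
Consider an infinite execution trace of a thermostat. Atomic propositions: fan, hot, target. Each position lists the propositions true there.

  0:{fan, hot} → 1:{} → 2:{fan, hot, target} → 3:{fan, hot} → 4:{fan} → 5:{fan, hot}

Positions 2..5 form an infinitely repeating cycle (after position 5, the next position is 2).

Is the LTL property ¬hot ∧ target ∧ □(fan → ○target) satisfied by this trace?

fan → ○target must hold at every position from 0 onward. It fails at position 0, so □(fan → ○target) is false.
Positions where fan holds: 0, 2, 3, 4, 5.
Check ○target at each: 0→fails, 2→fails, 3→fails, 4→fails, 5→ok.
At position 0: ¬hot ∧ target is false; □(fan → ○target) is false; so ¬hot ∧ target ∧ □(fan → ○target) is false.

Does not hold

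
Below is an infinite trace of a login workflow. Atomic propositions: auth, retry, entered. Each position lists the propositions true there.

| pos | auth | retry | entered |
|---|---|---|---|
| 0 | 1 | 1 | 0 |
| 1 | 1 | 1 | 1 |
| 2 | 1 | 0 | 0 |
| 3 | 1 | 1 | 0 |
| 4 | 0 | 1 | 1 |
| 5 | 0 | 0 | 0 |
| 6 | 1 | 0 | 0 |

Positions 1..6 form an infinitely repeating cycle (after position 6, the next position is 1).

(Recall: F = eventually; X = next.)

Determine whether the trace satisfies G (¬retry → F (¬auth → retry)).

Satisfied

¬retry → F (¬auth → retry) holds at every position 0..6, and those are all positions ever visited, so G (¬retry → F (¬auth → retry)) holds.
Positions where ¬retry holds: 2, 5, 6.
Check F (¬auth → retry) at each: 2→ok, 5→ok, 6→ok.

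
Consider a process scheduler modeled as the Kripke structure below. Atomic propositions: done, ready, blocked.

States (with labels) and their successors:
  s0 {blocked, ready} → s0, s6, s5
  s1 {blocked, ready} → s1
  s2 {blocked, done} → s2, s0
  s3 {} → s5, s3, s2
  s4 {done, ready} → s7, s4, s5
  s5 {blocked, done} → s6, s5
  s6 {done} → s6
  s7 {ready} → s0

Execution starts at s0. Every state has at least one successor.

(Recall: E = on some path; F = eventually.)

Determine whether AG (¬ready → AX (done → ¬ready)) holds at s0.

Yes

States satisfying ¬ready → AX (done → ¬ready): {s0, s1, s2, s3, s4, s5, s6, s7}.
States satisfying AG (¬ready → AX (done → ¬ready)): {s0, s1, s2, s3, s4, s5, s6, s7}.
Every state reachable from s0 satisfies ¬ready → AX (done → ¬ready).
s0 ∈ Sat(AG (¬ready → AX (done → ¬ready))).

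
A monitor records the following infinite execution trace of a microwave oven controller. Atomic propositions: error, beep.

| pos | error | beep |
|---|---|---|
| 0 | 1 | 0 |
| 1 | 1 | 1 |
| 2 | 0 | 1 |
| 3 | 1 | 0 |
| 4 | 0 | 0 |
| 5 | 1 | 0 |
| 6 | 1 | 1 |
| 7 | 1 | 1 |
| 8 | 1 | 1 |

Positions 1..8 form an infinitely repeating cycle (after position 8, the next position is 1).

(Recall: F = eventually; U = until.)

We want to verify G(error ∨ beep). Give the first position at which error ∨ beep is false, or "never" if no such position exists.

4

Check error ∨ beep at each position in order: 0 ✓, 1 ✓, 2 ✓, 3 ✓.
At position 4 the labels are {}, so error ∨ beep is false there. This is the first violation.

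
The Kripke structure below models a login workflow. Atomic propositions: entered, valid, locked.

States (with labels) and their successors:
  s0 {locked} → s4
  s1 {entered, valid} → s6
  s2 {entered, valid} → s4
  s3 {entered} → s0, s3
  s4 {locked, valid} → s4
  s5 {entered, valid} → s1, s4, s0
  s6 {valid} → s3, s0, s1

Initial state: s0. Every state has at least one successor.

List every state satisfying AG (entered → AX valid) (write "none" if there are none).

{s0, s2, s4}

States satisfying entered → AX valid: {s0, s1, s2, s4, s6}.
States satisfying AG (entered → AX valid): {s0, s2, s4}.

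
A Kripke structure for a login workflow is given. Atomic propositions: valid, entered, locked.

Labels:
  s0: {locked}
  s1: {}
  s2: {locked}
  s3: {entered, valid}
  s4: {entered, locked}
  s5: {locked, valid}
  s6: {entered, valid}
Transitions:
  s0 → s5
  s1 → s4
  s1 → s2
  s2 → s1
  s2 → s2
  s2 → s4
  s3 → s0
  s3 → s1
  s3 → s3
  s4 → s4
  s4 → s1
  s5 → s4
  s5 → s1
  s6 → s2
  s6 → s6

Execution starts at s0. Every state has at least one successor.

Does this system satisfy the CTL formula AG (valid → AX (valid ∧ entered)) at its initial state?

No

States satisfying valid → AX (valid ∧ entered): {s0, s1, s2, s4}.
States satisfying AG (valid → AX (valid ∧ entered)): {s1, s2, s4}.
s5 is reachable from s0 and violates valid → AX (valid ∧ entered), so AG fails at s0.
s0 ∉ Sat(AG (valid → AX (valid ∧ entered))).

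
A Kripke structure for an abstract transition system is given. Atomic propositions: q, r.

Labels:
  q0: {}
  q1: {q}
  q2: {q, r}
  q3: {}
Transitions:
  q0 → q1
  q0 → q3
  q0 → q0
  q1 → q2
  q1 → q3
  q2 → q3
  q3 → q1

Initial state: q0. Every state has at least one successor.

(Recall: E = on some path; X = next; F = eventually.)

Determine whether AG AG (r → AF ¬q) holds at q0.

Yes

States satisfying AG (r → AF ¬q): {q0, q1, q2, q3}.
States satisfying AG AG (r → AF ¬q): {q0, q1, q2, q3}.
Every state reachable from q0 satisfies AG (r → AF ¬q).
q0 ∈ Sat(AG AG (r → AF ¬q)).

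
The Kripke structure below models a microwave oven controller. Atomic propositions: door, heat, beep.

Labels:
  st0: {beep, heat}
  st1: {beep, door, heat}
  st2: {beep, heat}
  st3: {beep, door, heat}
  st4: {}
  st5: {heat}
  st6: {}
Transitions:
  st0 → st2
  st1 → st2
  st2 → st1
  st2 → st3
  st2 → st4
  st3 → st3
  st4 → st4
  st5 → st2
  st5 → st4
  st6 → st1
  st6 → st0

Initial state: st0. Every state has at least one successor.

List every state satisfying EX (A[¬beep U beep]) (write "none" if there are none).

{st0, st1, st2, st3, st5, st6}

States satisfying A[¬beep U beep]: {st0, st1, st2, st3, st6}.
States satisfying EX (A[¬beep U beep]): {st0, st1, st2, st3, st5, st6}.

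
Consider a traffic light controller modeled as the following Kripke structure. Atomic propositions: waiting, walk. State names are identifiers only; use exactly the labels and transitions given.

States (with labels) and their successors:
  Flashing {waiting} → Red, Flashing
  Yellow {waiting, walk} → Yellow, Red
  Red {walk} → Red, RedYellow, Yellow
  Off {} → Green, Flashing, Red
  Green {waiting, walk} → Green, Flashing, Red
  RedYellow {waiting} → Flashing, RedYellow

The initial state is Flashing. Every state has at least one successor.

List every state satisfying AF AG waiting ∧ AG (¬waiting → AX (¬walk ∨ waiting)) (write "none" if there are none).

none

States satisfying AG waiting: ∅.
States satisfying AF AG waiting: ∅.
States satisfying ¬waiting → AX (¬walk ∨ waiting): {Flashing, Yellow, Green, RedYellow}.
States satisfying AG (¬waiting → AX (¬walk ∨ waiting)): ∅.
States satisfying AF AG waiting ∧ AG (¬waiting → AX (¬walk ∨ waiting)): ∅.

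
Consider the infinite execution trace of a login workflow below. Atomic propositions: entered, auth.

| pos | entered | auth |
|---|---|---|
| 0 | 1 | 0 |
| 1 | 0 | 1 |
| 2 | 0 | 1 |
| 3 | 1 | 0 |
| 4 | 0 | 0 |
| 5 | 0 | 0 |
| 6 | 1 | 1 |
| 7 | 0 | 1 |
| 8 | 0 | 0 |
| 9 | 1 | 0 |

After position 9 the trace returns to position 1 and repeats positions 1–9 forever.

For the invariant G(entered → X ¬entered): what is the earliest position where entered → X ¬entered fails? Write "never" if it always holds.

never

entered → X ¬entered holds at every position 0..9, and those are all the positions the trace ever visits, so the invariant G(entered → X ¬entered) is never violated.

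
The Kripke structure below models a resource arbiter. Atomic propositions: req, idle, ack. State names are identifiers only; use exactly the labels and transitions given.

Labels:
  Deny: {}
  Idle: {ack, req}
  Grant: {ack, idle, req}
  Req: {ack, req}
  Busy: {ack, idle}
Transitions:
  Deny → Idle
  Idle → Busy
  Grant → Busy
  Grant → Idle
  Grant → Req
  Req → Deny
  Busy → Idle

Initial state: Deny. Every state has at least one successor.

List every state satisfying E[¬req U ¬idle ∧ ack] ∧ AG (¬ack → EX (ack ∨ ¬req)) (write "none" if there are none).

States satisfying ¬req: {Deny, Busy}.
States satisfying ¬idle ∧ ack: {Idle, Req}.
States satisfying E[¬req U ¬idle ∧ ack]: {Deny, Idle, Req, Busy}.
States satisfying ¬ack → EX (ack ∨ ¬req): {Deny, Idle, Grant, Req, Busy}.
States satisfying AG (¬ack → EX (ack ∨ ¬req)): {Deny, Idle, Grant, Req, Busy}.
States satisfying E[¬req U ¬idle ∧ ack] ∧ AG (¬ack → EX (ack ∨ ¬req)): {Deny, Idle, Req, Busy}.

{Deny, Idle, Req, Busy}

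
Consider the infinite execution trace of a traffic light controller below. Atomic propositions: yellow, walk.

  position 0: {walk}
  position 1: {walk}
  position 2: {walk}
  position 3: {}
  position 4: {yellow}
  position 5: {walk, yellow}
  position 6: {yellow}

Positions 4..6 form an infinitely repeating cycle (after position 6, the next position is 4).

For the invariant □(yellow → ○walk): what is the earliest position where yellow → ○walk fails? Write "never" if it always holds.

Check yellow → ○walk at each position in order: 0 ✓, 1 ✓, 2 ✓, 3 ✓, 4 ✓.
At position 5 the labels are {walk, yellow} and the next position 6 has {yellow}, so yellow → ○walk is false there. This is the first violation.

5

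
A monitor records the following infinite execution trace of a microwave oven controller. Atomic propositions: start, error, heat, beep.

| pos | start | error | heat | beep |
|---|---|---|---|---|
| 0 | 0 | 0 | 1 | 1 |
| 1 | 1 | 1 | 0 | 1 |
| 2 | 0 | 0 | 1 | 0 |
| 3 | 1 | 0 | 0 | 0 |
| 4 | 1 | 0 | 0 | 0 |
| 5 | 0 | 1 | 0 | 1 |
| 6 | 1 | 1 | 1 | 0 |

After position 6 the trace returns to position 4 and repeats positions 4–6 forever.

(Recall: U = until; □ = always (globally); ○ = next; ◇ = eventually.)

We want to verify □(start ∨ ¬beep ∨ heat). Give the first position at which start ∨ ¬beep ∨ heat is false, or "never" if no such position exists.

5

Check start ∨ ¬beep ∨ heat at each position in order: 0 ✓, 1 ✓, 2 ✓, 3 ✓, 4 ✓.
At position 5 the labels are {beep, error}, so start ∨ ¬beep ∨ heat is false there. This is the first violation.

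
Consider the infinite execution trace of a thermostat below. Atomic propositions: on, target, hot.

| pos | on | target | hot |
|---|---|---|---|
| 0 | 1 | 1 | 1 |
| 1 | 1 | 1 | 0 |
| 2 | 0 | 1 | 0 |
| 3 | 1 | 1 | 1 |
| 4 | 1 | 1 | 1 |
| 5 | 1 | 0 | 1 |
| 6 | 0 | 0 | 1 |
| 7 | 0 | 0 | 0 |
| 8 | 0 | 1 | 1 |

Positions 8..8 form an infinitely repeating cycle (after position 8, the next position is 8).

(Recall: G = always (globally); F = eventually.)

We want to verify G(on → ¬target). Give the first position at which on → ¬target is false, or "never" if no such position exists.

0

At position 0 the labels are {hot, on, target}, so on → ¬target is false there. This is the first violation.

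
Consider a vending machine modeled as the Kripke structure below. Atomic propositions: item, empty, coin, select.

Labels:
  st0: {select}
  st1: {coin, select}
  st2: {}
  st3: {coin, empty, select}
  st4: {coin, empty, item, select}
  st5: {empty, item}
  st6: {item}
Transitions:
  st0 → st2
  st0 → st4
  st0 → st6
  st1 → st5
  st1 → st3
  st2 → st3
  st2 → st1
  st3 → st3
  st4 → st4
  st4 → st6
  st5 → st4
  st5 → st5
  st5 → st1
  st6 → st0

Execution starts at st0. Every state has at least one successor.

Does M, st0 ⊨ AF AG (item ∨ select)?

Violated

States satisfying AG (item ∨ select): {st3}.
States satisfying AF AG (item ∨ select): {st3}.
There is a path from st0 along which AG (item ∨ select) never holds.
st0 ∉ Sat(AF AG (item ∨ select)).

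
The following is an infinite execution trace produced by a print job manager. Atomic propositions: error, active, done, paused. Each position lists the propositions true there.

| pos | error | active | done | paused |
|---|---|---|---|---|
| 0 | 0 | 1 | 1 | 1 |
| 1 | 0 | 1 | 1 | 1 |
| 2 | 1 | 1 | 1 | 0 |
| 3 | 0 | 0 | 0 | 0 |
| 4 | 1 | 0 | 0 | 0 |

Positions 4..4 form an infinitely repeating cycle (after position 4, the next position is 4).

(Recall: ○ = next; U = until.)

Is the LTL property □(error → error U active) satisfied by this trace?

error → error U active must hold at every position from 0 onward. It fails at position 4, so □(error → error U active) is false.
Positions where error holds: 2, 4.
Check error U active at each: 2→ok, 4→fails.

Violated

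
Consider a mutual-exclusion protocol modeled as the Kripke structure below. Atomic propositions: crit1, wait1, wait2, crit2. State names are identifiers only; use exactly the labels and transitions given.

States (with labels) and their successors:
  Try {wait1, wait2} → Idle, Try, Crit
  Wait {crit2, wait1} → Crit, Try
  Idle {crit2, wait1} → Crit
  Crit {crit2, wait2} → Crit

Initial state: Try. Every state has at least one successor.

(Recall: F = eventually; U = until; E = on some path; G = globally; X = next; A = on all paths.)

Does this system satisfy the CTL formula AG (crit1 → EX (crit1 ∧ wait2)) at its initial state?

Yes

States satisfying crit1 → EX (crit1 ∧ wait2): {Try, Wait, Idle, Crit}.
States satisfying AG (crit1 → EX (crit1 ∧ wait2)): {Try, Wait, Idle, Crit}.
Every state reachable from Try satisfies crit1 → EX (crit1 ∧ wait2).
Try ∈ Sat(AG (crit1 → EX (crit1 ∧ wait2))).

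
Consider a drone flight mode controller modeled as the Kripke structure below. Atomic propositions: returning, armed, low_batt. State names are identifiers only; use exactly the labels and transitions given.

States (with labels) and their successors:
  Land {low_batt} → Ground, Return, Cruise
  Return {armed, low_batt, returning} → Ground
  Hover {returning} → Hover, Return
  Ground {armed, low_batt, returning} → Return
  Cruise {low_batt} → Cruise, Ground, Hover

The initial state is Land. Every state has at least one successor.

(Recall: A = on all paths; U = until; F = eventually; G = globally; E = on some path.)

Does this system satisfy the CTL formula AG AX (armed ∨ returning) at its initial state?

States satisfying AX (armed ∨ returning): {Return, Hover, Ground}.
States satisfying AG AX (armed ∨ returning): {Return, Hover, Ground}.
Cruise is reachable from Land and violates AX (armed ∨ returning), so AG fails at Land.
Land ∉ Sat(AG AX (armed ∨ returning)).

Violated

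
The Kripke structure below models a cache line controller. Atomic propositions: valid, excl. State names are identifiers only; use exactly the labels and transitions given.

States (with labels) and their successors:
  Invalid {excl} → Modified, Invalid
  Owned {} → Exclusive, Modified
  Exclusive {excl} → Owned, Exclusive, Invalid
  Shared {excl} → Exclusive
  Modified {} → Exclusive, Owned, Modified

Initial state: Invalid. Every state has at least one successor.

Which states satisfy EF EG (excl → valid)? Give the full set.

States satisfying EG (excl → valid): {Owned, Modified}.
States satisfying EF EG (excl → valid): {Invalid, Owned, Exclusive, Shared, Modified}.

{Invalid, Owned, Exclusive, Shared, Modified}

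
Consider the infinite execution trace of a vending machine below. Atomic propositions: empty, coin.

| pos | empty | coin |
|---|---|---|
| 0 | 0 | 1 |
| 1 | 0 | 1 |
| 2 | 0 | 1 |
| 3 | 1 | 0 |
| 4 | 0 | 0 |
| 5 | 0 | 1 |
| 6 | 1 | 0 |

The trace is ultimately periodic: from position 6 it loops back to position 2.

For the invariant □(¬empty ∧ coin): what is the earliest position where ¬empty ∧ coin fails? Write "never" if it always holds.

3

Check ¬empty ∧ coin at each position in order: 0 ✓, 1 ✓, 2 ✓.
At position 3 the labels are {empty}, so ¬empty ∧ coin is false there. This is the first violation.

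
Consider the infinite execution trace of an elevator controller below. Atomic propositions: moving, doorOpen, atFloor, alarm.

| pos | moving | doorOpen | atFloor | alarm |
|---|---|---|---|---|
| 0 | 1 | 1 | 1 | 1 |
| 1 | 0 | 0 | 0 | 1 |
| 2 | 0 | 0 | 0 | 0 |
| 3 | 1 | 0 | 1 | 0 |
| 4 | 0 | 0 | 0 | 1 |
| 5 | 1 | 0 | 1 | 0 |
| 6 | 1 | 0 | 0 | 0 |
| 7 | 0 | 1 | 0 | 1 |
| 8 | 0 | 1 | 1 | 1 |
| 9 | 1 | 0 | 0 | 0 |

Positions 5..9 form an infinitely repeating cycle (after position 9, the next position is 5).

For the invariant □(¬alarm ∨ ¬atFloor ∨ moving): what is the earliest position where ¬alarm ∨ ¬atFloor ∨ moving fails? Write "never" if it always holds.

8

Check ¬alarm ∨ ¬atFloor ∨ moving at each position in order: 0 ✓, 1 ✓, 2 ✓, 3 ✓, 4 ✓, 5 ✓, 6 ✓, 7 ✓.
At position 8 the labels are {alarm, atFloor, doorOpen}, so ¬alarm ∨ ¬atFloor ∨ moving is false there. This is the first violation.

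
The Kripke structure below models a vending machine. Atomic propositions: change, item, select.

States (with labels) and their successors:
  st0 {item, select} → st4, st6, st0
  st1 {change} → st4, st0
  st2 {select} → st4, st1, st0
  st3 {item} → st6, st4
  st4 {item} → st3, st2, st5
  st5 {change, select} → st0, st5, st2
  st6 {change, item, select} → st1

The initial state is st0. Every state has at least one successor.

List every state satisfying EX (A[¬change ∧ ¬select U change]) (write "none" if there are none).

{st0, st2, st3, st4, st5, st6}

States satisfying A[¬change ∧ ¬select U change]: {st1, st5, st6}.
States satisfying EX (A[¬change ∧ ¬select U change]): {st0, st2, st3, st4, st5, st6}.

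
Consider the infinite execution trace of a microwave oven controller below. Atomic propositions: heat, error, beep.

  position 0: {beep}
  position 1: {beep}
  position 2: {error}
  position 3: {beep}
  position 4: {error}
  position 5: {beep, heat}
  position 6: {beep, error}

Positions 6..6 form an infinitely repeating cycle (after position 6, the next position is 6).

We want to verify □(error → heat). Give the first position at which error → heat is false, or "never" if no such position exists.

2

Check error → heat at each position in order: 0 ✓, 1 ✓.
At position 2 the labels are {error}, so error → heat is false there. This is the first violation.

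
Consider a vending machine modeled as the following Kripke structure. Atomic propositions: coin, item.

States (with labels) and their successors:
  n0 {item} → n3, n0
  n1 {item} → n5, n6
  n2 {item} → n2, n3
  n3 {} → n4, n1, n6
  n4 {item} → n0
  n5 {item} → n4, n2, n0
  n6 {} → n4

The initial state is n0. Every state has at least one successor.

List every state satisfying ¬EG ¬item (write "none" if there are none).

{n0, n1, n2, n3, n4, n5, n6}

States satisfying ¬item: {n3, n6}.
States satisfying EG ¬item: ∅.
States satisfying ¬EG ¬item: {n0, n1, n2, n3, n4, n5, n6}.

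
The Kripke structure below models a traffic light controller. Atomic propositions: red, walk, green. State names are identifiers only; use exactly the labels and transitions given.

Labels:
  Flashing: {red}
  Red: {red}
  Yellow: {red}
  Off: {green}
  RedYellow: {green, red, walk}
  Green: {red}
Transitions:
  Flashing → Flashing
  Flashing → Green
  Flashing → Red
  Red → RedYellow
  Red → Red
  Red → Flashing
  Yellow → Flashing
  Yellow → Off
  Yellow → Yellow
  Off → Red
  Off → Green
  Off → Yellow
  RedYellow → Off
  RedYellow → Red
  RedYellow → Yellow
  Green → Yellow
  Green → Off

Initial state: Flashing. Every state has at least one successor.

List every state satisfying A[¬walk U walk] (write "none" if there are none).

States satisfying ¬walk: {Flashing, Red, Yellow, Off, Green}.
States satisfying walk: {RedYellow}.
States satisfying A[¬walk U walk]: {RedYellow}.

{RedYellow}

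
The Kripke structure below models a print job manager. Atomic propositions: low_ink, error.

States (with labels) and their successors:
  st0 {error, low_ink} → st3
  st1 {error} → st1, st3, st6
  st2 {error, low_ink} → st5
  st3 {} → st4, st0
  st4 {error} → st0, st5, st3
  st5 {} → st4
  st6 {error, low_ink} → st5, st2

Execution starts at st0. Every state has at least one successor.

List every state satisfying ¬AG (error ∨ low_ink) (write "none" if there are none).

States satisfying error ∨ low_ink: {st0, st1, st2, st4, st6}.
States satisfying AG (error ∨ low_ink): ∅.
States satisfying ¬AG (error ∨ low_ink): {st0, st1, st2, st3, st4, st5, st6}.

{st0, st1, st2, st3, st4, st5, st6}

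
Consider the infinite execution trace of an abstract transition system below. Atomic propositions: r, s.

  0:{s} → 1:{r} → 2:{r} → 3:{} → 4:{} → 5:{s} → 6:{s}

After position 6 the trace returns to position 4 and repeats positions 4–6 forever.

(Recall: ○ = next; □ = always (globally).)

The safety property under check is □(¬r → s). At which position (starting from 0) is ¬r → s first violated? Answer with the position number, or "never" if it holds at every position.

Check ¬r → s at each position in order: 0 ✓, 1 ✓, 2 ✓.
At position 3 the labels are {}, so ¬r → s is false there. This is the first violation.

3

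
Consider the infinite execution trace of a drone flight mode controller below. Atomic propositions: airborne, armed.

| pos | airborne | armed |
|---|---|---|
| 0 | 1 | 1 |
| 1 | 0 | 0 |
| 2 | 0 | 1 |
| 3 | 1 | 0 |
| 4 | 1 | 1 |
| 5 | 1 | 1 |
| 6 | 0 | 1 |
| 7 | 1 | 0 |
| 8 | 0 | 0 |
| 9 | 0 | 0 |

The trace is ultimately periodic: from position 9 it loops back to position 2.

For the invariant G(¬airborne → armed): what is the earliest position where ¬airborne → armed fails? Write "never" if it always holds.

Check ¬airborne → armed at each position in order: 0 ✓.
At position 1 the labels are {}, so ¬airborne → armed is false there. This is the first violation.

1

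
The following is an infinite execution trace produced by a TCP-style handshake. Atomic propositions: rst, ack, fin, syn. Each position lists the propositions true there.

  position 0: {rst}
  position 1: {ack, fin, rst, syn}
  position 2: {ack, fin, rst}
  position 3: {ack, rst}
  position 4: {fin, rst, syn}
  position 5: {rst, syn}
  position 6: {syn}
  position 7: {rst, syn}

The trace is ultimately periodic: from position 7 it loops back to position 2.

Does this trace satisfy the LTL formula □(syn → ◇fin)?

syn → ◇fin holds at every position 0..7, and those are all positions ever visited, so □(syn → ◇fin) holds.
Positions where syn holds: 1, 4, 5, 6, 7.
Check ◇fin at each: 1→ok, 4→ok, 5→ok, 6→ok, 7→ok.

Satisfied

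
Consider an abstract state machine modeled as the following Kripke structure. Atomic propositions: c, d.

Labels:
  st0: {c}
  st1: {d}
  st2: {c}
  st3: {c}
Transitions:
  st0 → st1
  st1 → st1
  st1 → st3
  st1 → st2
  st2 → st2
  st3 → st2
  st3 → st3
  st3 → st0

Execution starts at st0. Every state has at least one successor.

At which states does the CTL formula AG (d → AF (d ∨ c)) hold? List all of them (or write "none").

{st0, st1, st2, st3}

States satisfying d → AF (d ∨ c): {st0, st1, st2, st3}.
States satisfying AG (d → AF (d ∨ c)): {st0, st1, st2, st3}.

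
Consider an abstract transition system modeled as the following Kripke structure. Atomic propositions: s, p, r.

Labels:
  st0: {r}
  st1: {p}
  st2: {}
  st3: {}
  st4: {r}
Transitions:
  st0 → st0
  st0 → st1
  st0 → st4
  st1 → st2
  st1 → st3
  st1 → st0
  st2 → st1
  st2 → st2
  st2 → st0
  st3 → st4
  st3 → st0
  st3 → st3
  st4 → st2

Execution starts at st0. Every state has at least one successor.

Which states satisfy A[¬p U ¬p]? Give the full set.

States satisfying ¬p: {st0, st2, st3, st4}.
States satisfying A[¬p U ¬p]: {st0, st2, st3, st4}.

{st0, st2, st3, st4}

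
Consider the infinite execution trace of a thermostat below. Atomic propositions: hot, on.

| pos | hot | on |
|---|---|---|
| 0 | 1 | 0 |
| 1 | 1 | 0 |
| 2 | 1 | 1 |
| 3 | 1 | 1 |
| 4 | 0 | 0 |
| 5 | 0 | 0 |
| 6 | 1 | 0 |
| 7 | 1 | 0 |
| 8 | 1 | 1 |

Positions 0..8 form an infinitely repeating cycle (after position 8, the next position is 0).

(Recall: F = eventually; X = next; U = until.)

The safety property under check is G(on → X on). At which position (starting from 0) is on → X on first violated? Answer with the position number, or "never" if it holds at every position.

Check on → X on at each position in order: 0 ✓, 1 ✓, 2 ✓.
At position 3 the labels are {hot, on} and the next position 4 has {}, so on → X on is false there. This is the first violation.

3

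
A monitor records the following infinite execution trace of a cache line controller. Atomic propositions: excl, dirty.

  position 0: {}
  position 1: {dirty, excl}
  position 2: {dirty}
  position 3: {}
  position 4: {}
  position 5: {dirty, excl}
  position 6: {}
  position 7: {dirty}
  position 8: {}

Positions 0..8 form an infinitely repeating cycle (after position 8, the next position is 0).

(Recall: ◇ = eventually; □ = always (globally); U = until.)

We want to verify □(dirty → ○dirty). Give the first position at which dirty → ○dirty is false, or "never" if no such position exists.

Check dirty → ○dirty at each position in order: 0 ✓, 1 ✓.
At position 2 the labels are {dirty} and the next position 3 has {}, so dirty → ○dirty is false there. This is the first violation.

2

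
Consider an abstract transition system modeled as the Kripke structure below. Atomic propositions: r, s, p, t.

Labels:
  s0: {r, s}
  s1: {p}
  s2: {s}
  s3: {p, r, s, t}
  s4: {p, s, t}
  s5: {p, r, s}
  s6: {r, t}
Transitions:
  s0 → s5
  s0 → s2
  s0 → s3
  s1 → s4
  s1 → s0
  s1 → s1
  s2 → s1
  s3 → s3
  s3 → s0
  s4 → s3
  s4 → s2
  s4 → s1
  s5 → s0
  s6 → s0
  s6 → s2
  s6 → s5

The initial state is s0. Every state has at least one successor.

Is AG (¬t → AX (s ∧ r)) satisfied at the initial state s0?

Violated

States satisfying ¬t → AX (s ∧ r): {s3, s4, s5, s6}.
States satisfying AG (¬t → AX (s ∧ r)): ∅.
s0 is reachable from s0 and violates ¬t → AX (s ∧ r), so AG fails at s0.
s0 ∉ Sat(AG (¬t → AX (s ∧ r))).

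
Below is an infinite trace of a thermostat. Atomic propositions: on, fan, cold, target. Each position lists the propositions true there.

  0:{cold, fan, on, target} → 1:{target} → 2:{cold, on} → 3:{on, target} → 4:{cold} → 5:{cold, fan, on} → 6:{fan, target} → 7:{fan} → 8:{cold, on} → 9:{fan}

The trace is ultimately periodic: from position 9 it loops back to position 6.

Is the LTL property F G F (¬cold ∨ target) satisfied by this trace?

G F (¬cold ∨ target) holds at position 0, which is reachable from 0, so F G F (¬cold ∨ target) holds.

Holds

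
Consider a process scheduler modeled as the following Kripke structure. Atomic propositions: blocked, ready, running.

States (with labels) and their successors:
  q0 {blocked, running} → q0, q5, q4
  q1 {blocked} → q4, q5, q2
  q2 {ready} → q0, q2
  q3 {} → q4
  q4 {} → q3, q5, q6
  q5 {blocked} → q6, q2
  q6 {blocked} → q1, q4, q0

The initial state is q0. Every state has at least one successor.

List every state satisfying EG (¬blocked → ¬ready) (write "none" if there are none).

{q0, q1, q3, q4, q5, q6}

States satisfying ¬blocked → ¬ready: {q0, q1, q3, q4, q5, q6}.
States satisfying EG (¬blocked → ¬ready): {q0, q1, q3, q4, q5, q6}.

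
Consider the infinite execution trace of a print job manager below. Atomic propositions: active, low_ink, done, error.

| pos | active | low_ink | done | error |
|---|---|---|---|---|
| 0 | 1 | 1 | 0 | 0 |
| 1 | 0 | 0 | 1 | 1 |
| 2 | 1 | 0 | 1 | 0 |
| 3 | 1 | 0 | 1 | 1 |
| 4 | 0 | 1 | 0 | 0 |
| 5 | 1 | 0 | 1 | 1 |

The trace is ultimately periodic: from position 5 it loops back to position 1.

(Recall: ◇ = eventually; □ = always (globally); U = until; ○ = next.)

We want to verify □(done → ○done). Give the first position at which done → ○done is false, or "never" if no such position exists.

3

Check done → ○done at each position in order: 0 ✓, 1 ✓, 2 ✓.
At position 3 the labels are {active, done, error} and the next position 4 has {low_ink}, so done → ○done is false there. This is the first violation.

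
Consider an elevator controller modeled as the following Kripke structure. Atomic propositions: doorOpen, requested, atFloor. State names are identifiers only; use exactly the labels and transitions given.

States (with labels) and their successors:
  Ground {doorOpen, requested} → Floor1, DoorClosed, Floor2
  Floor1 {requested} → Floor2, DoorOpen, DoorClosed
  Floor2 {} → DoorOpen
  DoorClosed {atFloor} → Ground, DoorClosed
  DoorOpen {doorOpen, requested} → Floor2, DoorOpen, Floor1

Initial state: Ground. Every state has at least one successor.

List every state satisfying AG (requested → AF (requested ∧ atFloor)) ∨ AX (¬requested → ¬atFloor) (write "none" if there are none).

{Floor2, DoorOpen}

States satisfying requested → AF (requested ∧ atFloor): {Floor2, DoorClosed}.
States satisfying AG (requested → AF (requested ∧ atFloor)): ∅.
States satisfying ¬requested → ¬atFloor: {Ground, Floor1, Floor2, DoorOpen}.
States satisfying AX (¬requested → ¬atFloor): {Floor2, DoorOpen}.
States satisfying AG (requested → AF (requested ∧ atFloor)) ∨ AX (¬requested → ¬atFloor): {Floor2, DoorOpen}.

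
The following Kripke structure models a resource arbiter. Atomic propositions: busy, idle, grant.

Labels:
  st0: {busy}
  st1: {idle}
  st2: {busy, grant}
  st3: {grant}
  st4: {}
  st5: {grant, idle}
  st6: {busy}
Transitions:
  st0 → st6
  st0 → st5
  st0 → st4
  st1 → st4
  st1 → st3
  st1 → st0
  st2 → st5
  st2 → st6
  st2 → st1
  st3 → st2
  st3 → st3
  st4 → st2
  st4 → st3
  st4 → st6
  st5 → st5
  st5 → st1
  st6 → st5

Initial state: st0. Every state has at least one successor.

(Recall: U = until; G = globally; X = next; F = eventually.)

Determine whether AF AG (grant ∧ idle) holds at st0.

States satisfying AG (grant ∧ idle): ∅.
States satisfying AF AG (grant ∧ idle): ∅.
There is a path from st0 along which AG (grant ∧ idle) never holds.
st0 ∉ Sat(AF AG (grant ∧ idle)).

Violated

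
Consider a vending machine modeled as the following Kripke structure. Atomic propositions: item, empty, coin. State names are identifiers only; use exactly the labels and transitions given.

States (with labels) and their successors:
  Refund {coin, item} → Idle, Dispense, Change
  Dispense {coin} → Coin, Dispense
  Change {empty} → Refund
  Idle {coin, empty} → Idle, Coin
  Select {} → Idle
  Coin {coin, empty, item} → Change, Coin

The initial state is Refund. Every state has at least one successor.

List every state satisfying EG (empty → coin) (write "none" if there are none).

States satisfying empty → coin: {Refund, Dispense, Idle, Select, Coin}.
States satisfying EG (empty → coin): {Refund, Dispense, Idle, Select, Coin}.

{Refund, Dispense, Idle, Select, Coin}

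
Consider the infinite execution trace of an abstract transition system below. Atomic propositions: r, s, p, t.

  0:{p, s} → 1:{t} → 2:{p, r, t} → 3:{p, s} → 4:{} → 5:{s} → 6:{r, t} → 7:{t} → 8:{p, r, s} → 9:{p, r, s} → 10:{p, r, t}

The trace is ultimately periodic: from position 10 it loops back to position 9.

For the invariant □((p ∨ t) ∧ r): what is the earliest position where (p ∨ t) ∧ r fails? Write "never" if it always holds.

0

At position 0 the labels are {p, s}, so (p ∨ t) ∧ r is false there. This is the first violation.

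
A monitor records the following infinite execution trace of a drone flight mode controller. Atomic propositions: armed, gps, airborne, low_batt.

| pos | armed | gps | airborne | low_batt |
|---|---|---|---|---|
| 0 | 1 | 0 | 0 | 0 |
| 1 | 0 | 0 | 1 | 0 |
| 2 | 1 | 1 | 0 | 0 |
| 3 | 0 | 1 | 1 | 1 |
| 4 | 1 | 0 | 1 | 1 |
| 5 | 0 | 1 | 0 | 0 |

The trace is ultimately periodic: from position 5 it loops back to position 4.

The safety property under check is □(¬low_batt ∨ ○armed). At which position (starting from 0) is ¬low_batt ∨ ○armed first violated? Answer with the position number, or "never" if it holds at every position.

4

Check ¬low_batt ∨ ○armed at each position in order: 0 ✓, 1 ✓, 2 ✓, 3 ✓.
At position 4 the labels are {airborne, armed, low_batt} and the next position 5 has {gps}, so ¬low_batt ∨ ○armed is false there. This is the first violation.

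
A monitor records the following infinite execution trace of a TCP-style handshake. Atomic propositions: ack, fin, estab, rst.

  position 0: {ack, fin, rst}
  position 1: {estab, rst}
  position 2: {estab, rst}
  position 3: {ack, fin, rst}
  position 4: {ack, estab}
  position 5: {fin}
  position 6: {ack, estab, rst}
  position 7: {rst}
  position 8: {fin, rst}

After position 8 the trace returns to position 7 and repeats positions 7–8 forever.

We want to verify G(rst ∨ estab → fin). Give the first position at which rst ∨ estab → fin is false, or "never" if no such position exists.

1

Check rst ∨ estab → fin at each position in order: 0 ✓.
At position 1 the labels are {estab, rst}, so rst ∨ estab → fin is false there. This is the first violation.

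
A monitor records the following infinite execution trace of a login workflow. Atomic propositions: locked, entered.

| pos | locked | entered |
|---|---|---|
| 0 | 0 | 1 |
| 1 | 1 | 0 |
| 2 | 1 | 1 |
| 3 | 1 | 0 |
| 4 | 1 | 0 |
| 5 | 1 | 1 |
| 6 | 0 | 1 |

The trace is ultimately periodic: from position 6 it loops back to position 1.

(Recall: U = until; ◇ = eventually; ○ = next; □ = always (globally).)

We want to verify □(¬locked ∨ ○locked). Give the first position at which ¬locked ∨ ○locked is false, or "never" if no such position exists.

Check ¬locked ∨ ○locked at each position in order: 0 ✓, 1 ✓, 2 ✓, 3 ✓, 4 ✓.
At position 5 the labels are {entered, locked} and the next position 6 has {entered}, so ¬locked ∨ ○locked is false there. This is the first violation.

5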